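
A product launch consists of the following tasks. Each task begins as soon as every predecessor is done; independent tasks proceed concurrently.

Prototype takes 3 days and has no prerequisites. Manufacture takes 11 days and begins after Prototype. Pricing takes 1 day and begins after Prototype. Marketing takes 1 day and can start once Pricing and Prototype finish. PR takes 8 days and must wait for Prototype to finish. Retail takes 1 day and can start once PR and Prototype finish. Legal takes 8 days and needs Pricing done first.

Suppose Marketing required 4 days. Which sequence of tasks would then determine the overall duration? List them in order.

Prototype, Manufacture

Critical path before the change: Prototype→Manufacture = 3+11 = 14 giving 14 days.
Marketing has 9 days of float (longest path through it is 5).
No other chain overtakes it, so the finish is 14 days.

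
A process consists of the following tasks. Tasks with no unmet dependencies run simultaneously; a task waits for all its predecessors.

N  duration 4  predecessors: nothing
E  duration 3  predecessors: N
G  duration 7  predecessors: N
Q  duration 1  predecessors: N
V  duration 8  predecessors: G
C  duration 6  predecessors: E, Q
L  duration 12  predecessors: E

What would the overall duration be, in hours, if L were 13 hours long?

20

Baseline: N→E→L = 4+3+12 = 19 → 19 hours.
Since L is critical, the +1 change carries straight to that chain (now 20 hours).
No other chain overtakes it, so the finish is 20 hours.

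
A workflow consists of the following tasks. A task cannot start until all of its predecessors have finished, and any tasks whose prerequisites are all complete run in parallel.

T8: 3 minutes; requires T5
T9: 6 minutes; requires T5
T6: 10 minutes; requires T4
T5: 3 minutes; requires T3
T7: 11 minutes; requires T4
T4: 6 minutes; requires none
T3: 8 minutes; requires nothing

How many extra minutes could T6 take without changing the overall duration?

1

T3→T5→T9 = 8+3+6 = 17 sets the makespan at 17 minutes.
The longest chain containing T6 totals 16 minutes.
Slack of T6 = 7 − 6 = 1 minute.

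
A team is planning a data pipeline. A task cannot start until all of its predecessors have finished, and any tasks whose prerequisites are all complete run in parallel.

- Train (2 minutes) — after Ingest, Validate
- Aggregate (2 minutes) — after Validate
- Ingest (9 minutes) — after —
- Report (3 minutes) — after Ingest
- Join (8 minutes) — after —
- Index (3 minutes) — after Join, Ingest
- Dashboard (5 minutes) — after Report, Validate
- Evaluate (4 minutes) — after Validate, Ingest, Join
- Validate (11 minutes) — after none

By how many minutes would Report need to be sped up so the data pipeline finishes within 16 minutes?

Current finish: 17 minutes; target: 16.
Report is on every critical path, so each minute cut from Report cuts the finish by one (this holds down to a finish of 16).
Need 17 − 16 = 1 minute off Report → Report becomes 2 minutes, finish becomes 16.

1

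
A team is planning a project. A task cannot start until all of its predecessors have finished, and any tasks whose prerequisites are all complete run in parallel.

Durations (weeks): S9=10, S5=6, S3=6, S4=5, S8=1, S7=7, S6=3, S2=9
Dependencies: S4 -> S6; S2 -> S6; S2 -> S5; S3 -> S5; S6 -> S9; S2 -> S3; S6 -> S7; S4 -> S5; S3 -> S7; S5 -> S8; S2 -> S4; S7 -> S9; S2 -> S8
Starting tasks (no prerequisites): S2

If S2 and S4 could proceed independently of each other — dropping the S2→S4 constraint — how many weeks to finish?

32

Original critical path: S2→S4→S6→S7→S9 = 9+5+3+7+10 = 34 ⇒ 34 weeks.
Without S2→S4, S4's earliest start moves from 9 to 0.
New critical path: S2→S3→S7→S9 = 9+6+7+10 = 32 ⇒ 32 weeks.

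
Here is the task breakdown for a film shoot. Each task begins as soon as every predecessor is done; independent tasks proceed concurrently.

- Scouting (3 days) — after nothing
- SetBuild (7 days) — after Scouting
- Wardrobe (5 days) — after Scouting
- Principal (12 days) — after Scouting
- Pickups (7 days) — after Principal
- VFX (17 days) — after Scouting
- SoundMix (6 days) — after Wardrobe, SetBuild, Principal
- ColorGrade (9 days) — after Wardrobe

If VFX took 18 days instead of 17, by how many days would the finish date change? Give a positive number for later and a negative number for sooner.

Critical path before the change: Scouting→Principal→Pickups = 3+12+7 = 22 giving 22 days.
VFX has 2 days of float (longest path through it is 20).
The critical path is still Scouting→Principal→Pickups; finish is now 22 days.
Change in finish: 22 − 22 = +0 days.

0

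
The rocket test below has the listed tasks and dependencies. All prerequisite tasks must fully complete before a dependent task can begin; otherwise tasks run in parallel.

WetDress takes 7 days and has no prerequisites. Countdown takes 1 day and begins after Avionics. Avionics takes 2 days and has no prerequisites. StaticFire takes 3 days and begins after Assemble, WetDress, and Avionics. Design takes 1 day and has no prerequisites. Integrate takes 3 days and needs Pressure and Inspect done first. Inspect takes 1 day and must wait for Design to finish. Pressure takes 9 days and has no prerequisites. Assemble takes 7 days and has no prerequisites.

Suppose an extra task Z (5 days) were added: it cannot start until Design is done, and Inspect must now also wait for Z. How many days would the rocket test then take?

12

Originally the rocket test takes 12 days.
With Z inserted, Inspect now waits for max(Design, Z).
New critical path: Pressure→Integrate = 9+3 = 12 ⇒ 12 days.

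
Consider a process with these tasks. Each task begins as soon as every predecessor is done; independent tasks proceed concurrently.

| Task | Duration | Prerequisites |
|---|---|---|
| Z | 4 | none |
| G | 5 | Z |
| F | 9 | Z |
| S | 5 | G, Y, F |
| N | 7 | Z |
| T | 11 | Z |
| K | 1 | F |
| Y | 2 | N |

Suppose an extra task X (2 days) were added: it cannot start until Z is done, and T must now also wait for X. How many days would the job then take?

Originally the job takes 18 days.
With X inserted, T now waits for max(Z, X).
New critical path: Z→N→Y→S = 4+7+2+5 = 18 ⇒ 18 days.

18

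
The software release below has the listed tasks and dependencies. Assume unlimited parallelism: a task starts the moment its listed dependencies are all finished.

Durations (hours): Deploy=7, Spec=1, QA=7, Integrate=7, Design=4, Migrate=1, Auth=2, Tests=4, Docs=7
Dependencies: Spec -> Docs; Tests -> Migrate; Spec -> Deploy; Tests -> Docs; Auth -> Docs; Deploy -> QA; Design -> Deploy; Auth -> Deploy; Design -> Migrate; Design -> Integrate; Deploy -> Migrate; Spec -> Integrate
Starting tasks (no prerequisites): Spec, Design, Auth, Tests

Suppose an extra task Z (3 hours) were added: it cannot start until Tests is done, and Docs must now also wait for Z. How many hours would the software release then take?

Originally the software release takes 18 hours.
With Z inserted, Docs now waits for max(Tests, Auth, Spec, Z).
New critical path: Design→Deploy→QA = 4+7+7 = 18 ⇒ 18 hours.

18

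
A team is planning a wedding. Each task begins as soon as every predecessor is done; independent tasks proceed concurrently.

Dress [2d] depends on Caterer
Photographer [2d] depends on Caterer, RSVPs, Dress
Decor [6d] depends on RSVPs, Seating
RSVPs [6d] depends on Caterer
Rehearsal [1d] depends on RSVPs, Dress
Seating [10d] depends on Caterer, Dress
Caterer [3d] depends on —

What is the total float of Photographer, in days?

10

Caterer→Dress→Seating→Decor = 3+2+10+6 = 21 sets the makespan at 21 days.
Photographer finishes as early as 11 and must finish by 21.
Float = 21 − 11 = 10.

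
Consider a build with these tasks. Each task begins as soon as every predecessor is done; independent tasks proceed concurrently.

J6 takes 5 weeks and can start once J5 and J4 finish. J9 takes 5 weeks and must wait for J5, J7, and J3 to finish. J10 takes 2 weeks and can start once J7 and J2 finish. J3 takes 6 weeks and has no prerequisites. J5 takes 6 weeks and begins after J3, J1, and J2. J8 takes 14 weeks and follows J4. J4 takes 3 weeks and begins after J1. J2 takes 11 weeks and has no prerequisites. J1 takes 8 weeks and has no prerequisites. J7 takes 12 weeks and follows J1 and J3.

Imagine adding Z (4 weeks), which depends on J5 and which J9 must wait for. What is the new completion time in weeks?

Originally the project takes 25 weeks.
With Z inserted, J9 now waits for max(J5, J7, J3, Z).
New critical path: J2→J5→Z→J9 = 11+6+4+5 = 26 ⇒ 26 weeks.

26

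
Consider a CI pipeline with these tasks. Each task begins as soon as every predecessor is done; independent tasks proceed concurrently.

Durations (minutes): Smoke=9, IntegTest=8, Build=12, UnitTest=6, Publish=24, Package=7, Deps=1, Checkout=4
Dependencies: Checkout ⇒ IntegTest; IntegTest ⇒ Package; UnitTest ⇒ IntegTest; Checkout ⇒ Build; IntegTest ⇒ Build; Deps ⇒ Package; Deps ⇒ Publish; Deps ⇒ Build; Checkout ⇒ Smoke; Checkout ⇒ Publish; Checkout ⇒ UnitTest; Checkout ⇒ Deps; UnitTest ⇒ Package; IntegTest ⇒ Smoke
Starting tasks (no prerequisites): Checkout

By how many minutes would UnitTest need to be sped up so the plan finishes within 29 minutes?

1

Current finish: 30 minutes; target: 29.
UnitTest is on every critical path, so each minute cut from UnitTest cuts the finish by one (this holds down to a finish of 29).
Need 30 − 29 = 1 minute off UnitTest → UnitTest becomes 5 minutes, finish becomes 29.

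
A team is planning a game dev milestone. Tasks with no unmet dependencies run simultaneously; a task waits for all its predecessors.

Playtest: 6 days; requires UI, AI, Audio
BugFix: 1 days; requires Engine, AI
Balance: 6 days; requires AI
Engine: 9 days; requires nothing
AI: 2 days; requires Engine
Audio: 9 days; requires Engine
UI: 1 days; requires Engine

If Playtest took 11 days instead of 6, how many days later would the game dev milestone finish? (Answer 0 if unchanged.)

As given, the longest chain is Engine→Audio→Playtest = 9+9+6 = 24, so the finish is 24 days.
Playtest is on the critical path; changing it to 11 makes that path 29 days.
No other chain overtakes it, so the finish is 29 days.
Change in finish: 29 − 24 = +5 days.

5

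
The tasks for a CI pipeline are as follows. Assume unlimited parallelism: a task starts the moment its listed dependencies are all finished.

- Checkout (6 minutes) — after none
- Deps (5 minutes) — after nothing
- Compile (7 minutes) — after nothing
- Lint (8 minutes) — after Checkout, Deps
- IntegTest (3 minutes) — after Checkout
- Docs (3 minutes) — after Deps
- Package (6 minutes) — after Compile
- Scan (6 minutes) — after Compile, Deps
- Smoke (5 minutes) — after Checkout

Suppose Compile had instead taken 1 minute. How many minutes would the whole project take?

14

The binding path is Checkout→Lint = 6+8 = 14; finish at 14 minutes.
Compile has 1 minute of float (longest path through it is 13).
No other chain overtakes it, so the finish is 14 minutes.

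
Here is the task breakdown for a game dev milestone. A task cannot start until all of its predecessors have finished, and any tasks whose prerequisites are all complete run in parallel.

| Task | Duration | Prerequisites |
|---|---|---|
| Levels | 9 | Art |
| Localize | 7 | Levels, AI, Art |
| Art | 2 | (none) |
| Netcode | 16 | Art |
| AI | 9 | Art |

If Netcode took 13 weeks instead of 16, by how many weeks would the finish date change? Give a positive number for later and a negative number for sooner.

As given, the longest chain is Art→Netcode = 2+16 = 18, so the finish is 18 weeks.
Since Netcode is critical, the -3 change carries straight to that chain (now 15 weeks).
Now Art→Levels→Localize = 2+9+7 = 18 is longest, so the finish becomes 18 weeks.
Change in finish: 18 − 18 = +0 weeks.

0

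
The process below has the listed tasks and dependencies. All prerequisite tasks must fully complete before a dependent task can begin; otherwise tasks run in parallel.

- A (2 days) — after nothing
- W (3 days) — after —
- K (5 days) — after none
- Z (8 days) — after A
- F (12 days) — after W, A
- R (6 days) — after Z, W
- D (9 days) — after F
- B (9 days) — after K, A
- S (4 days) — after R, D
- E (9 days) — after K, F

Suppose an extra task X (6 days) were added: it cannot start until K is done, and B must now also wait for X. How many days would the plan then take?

28

Originally the plan takes 28 days.
With X inserted, B now waits for max(K, A, X).
New critical path: W→F→D→S = 3+12+9+4 = 28 ⇒ 28 days.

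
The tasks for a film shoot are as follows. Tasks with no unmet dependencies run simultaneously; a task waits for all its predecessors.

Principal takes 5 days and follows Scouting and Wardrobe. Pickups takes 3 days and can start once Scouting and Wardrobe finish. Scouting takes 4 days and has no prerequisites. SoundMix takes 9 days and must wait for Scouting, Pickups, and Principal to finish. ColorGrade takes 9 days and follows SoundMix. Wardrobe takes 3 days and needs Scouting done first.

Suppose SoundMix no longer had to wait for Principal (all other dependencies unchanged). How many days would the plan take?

With the dependency in place, Scouting→Wardrobe→Principal→SoundMix→ColorGrade = 4+3+5+9+9 = 30 sets the finish at 30 days.
Without Principal→SoundMix, SoundMix's earliest start moves from 12 to 10.
After: Scouting→Wardrobe→Pickups→SoundMix→ColorGrade = 4+3+3+9+9 = 28 → 28 days.

28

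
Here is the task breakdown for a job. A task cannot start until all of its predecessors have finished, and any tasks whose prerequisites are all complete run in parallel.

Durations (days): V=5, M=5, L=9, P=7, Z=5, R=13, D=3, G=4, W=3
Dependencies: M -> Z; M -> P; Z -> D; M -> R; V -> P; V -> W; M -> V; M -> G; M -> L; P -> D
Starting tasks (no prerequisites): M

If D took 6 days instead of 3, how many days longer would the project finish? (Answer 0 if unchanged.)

As given, the longest chain is M→V→P→D = 5+5+7+3 = 20, so the finish is 20 days.
Since D is critical, the +3 change carries straight to that chain (now 23 days).
No other chain overtakes it, so the finish is 23 days.
Change in finish: 23 − 20 = +3 days.

3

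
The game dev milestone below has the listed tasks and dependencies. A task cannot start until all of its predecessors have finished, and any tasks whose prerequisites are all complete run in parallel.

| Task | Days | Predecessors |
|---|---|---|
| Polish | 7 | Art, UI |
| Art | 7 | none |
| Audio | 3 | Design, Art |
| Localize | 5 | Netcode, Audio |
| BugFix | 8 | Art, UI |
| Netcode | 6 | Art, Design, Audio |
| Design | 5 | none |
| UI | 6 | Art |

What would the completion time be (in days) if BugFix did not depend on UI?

With the dependency in place, Art→Audio→Netcode→Localize = 7+3+6+5 = 21 sets the finish at 21 days.
Without UI→BugFix, BugFix's earliest start moves from 13 to 7.
After: Art→Audio→Netcode→Localize = 7+3+6+5 = 21 → 21 days.

21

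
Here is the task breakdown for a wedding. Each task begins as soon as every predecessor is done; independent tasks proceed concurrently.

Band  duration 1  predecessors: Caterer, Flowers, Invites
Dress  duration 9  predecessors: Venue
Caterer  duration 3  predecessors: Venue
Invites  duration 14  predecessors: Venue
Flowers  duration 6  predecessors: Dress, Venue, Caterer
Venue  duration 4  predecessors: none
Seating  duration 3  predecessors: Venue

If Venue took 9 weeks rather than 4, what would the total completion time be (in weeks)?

25

As given, the longest chain is Venue→Dress→Flowers→Band = 4+9+6+1 = 20, so the finish is 20 weeks.
Venue is on the critical path; changing it to 9 makes that path 25 weeks.
The critical path is still Venue→Dress→Flowers→Band; finish is now 25 weeks.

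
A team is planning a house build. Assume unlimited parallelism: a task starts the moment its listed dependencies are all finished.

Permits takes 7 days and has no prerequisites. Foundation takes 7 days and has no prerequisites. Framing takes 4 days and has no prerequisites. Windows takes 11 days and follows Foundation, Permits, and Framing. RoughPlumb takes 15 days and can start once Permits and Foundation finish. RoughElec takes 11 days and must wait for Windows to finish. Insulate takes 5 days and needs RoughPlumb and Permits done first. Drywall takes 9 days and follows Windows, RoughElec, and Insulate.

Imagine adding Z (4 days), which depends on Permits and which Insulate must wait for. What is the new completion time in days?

Originally the house build takes 38 days.
With Z inserted, Insulate now waits for max(RoughPlumb, Permits, Z).
New critical path: Permits→Windows→RoughElec→Drywall = 7+11+11+9 = 38 ⇒ 38 days.

38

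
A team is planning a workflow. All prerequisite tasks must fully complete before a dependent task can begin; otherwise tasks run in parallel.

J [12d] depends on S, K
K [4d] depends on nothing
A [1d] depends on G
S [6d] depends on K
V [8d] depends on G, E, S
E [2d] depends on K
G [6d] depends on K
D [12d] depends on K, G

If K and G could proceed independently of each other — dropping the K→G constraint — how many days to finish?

Original critical path: K→S→J = 4+6+12 = 22 ⇒ 22 days.
Without K→G, G's earliest start moves from 4 to 0.
New critical path: K→S→J = 4+6+12 = 22 ⇒ 22 days.

22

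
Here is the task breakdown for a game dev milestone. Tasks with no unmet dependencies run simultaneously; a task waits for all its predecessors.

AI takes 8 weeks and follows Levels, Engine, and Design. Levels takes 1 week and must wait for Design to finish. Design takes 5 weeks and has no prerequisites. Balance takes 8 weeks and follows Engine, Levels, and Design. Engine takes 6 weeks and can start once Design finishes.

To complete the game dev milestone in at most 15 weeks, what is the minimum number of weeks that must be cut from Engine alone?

4

Current finish: 19 weeks; target: 15.
Engine is on every critical path, so each week cut from Engine cuts the finish by one (this holds down to a finish of 14).
Need 19 − 15 = 4 weeks off Engine → Engine becomes 2 weeks, finish becomes 15.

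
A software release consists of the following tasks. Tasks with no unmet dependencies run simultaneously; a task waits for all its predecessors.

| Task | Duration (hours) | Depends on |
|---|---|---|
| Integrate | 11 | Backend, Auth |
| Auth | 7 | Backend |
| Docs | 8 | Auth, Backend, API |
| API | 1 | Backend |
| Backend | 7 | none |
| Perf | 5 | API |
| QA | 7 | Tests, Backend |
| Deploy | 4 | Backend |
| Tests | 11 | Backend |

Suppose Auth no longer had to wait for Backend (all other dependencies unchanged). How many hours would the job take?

25

With the dependency in place, Backend→Auth→Integrate = 7+7+11 = 25 sets the finish at 25 hours.
Without Backend→Auth, Auth's earliest start moves from 7 to 0.
New critical path: Backend→Tests→QA = 7+11+7 = 25 ⇒ 25 hours.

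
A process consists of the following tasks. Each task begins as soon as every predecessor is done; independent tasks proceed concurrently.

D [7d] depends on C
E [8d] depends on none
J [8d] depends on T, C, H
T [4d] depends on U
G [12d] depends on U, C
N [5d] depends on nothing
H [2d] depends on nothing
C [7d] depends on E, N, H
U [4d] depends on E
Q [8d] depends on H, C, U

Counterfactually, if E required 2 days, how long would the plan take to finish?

24

Baseline: E→C→G = 8+7+12 = 27 → 27 days.
Since E is critical, the -6 change carries straight to that chain (now 21 days).
The binding chain switches to N→C→G = 5+7+12 = 24; finish 24 days.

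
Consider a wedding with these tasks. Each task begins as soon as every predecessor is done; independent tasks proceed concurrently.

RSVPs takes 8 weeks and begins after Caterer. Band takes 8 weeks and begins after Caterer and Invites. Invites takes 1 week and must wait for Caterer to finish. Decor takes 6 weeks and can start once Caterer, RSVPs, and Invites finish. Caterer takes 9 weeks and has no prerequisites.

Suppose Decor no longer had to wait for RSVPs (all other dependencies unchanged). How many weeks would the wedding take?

18

Before: longest chain Caterer→RSVPs→Decor = 9+8+6 = 23, finish 23.
Without RSVPs→Decor, Decor's earliest start moves from 17 to 10.
After: Caterer→Invites→Band = 9+1+8 = 18 → 18 weeks.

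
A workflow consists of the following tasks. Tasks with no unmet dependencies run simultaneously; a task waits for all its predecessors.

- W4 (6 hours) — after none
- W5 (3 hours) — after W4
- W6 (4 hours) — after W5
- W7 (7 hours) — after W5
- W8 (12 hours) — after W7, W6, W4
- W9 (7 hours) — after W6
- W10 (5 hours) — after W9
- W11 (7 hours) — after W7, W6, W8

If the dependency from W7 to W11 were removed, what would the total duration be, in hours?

35

Original critical path: W4→W5→W7→W8→W11 = 6+3+7+12+7 = 35 ⇒ 35 hours.
Dropping W7→W11 doesn't change W11's earliest start (28); another predecessor still binds.
New critical path: W4→W5→W7→W8→W11 = 6+3+7+12+7 = 35 ⇒ 35 hours.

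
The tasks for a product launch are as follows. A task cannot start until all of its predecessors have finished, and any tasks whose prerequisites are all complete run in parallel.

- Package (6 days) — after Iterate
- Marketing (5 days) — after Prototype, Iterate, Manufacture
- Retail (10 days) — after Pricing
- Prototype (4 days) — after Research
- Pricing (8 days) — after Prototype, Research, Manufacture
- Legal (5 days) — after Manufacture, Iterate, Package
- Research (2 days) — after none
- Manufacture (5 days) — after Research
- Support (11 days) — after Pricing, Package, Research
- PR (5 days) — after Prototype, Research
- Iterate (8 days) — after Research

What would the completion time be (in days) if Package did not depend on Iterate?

Before: longest chain Research→Iterate→Package→Support = 2+8+6+11 = 27, finish 27.
Without Iterate→Package, Package's earliest start moves from 10 to 0.
After: Research→Manufacture→Pricing→Support = 2+5+8+11 = 26 → 26 days.

26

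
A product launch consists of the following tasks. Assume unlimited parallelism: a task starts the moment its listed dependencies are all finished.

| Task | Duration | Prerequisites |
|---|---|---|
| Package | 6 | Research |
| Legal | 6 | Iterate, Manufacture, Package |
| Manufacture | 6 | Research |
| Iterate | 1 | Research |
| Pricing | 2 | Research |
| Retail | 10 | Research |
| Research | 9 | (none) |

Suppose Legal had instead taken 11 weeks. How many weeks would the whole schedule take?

Actual critical path: Research→Manufacture→Legal = 9+6+6 = 21 ⇒ 21 weeks.
Since Legal is critical, the +5 change carries straight to that chain (now 26 weeks).
The critical path is still Research→Manufacture→Legal; finish is now 26 weeks.

26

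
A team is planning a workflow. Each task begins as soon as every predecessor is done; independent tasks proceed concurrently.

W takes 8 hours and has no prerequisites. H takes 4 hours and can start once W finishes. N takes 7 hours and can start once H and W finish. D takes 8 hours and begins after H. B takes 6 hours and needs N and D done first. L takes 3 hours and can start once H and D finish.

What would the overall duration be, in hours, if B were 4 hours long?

24

Actual critical path: W→H→D→B = 8+4+8+6 = 26 ⇒ 26 hours.
B lies on that path, so at 4 hours the path becomes 24 hours.
The critical path is still W→H→D→B; finish is now 24 hours.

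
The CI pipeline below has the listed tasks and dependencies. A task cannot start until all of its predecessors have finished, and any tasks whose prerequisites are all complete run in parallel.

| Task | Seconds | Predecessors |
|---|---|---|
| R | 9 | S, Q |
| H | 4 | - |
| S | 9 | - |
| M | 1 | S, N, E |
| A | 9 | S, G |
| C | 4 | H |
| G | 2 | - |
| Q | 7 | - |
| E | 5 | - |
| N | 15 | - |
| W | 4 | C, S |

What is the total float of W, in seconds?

5

The longest chain is S→A = 9+9 = 18; overall finish 18 seconds.
Longest path through W: 13 seconds (earliest finish 13, latest finish 18).
So W can slip 18 − 13 = 5 seconds.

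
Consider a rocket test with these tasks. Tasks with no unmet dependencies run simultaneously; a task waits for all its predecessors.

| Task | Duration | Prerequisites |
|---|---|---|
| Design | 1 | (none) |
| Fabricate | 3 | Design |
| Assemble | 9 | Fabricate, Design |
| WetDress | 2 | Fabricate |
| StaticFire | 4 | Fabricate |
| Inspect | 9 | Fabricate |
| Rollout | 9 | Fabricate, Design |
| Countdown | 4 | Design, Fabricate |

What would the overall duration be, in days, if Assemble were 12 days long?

16

As given, the longest chain is Design→Fabricate→Assemble = 1+3+9 = 13, so the finish is 13 days.
Assemble lies on that path, so at 12 days the path becomes 16 days.
That remains the longest chain; total 16 days.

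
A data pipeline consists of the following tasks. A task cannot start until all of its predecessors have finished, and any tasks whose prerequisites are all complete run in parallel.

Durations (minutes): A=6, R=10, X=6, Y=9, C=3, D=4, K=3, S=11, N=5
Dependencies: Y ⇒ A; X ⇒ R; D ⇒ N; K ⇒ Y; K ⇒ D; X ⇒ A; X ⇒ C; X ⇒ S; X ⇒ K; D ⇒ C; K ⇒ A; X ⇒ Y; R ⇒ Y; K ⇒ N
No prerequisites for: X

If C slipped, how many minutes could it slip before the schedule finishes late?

The longest chain is X→R→Y→A = 6+10+9+6 = 31; overall finish 31 minutes.
The longest chain containing C totals 16 minutes.
Slack of C = 28 − 13 = 15 minutes.

15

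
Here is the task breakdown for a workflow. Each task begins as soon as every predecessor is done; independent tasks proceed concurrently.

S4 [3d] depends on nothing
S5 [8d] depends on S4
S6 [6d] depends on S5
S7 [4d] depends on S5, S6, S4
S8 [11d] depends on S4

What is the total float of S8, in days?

Critical path: S4→S5→S6→S7 = 3+8+6+4 = 21, so the finish is 21 days.
The longest chain containing S8 totals 14 days.
So S8 can slip 21 − 14 = 7 days.

7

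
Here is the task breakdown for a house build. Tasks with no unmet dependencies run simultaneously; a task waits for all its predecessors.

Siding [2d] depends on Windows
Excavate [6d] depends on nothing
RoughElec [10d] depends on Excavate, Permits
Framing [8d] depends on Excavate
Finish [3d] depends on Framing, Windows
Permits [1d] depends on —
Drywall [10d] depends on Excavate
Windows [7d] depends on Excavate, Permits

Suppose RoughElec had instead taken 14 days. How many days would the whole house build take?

Critical path before the change: Excavate→Framing→Finish = 6+8+3 = 17 giving 17 days.
RoughElec is off the critical path — its longest chain is 16 days, giving 1 of slack.
The binding chain switches to Excavate→RoughElec = 6+14 = 20; finish 20 days.

20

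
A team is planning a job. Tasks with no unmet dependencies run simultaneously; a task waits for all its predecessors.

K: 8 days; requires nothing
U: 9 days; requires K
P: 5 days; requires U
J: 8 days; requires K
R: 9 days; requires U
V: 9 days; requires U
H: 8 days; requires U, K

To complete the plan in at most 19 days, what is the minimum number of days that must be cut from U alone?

7

Current finish: 26 days; target: 19.
U is on every critical path, so each day cut from U cuts the finish by one (this holds down to a finish of 18).
Need 26 − 19 = 7 days off U → U becomes 2 days, finish becomes 19.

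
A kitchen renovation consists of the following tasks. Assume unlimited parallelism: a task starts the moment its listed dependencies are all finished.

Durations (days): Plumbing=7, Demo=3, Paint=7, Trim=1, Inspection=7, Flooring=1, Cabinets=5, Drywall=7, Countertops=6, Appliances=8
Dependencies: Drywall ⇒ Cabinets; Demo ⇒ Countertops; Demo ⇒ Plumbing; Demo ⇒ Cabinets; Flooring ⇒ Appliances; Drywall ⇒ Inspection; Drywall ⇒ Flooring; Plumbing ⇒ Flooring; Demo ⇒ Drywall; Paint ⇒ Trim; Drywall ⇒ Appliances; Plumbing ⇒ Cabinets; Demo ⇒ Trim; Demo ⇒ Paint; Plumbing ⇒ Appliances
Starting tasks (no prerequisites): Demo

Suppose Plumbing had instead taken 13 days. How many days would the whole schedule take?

As given, the longest chain is Demo→Plumbing→Flooring→Appliances = 3+7+1+8 = 19, so the finish is 19 days.
Since Plumbing is critical, the +6 change carries straight to that chain (now 25 days).
No other chain overtakes it, so the finish is 25 days.

25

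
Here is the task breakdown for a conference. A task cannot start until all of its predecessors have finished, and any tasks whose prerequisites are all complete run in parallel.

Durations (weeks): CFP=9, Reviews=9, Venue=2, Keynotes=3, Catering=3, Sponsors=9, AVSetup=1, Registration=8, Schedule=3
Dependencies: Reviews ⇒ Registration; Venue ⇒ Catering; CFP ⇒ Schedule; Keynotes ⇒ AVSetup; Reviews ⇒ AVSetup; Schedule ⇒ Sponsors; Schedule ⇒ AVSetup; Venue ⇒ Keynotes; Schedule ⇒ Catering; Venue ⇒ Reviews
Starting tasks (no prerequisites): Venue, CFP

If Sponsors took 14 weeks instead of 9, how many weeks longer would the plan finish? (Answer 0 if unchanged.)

5

Actual critical path: CFP→Schedule→Sponsors = 9+3+9 = 21 ⇒ 21 weeks.
Sponsors is on the critical path; changing it to 14 makes that path 26 weeks.
The critical path is still CFP→Schedule→Sponsors; finish is now 26 weeks.
Change in finish: 26 − 21 = +5 weeks.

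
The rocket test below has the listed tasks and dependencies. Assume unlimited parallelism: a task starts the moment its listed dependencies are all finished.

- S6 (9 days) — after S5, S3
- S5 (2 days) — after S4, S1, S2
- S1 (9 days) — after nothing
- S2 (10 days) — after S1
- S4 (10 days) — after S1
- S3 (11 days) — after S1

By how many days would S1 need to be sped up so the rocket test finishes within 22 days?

8

Current finish: 30 days; target: 22.
S1 is on every critical path, so each day cut from S1 cuts the finish by one (this holds down to a finish of 22).
Need 30 − 22 = 8 days off S1 → S1 becomes 1 day, finish becomes 22.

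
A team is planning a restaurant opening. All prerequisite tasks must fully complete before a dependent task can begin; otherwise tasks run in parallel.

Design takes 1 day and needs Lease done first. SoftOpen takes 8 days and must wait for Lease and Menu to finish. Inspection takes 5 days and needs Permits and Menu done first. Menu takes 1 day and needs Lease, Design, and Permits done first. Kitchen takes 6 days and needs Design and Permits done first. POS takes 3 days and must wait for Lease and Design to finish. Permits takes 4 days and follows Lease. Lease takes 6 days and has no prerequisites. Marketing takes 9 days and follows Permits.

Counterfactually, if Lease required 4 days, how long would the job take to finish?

The binding path is Lease→Permits→Menu→SoftOpen = 6+4+1+8 = 19; finish at 19 days.
Lease lies on that path, so at 4 days the path becomes 17 days.
That remains the longest chain; total 17 days.

17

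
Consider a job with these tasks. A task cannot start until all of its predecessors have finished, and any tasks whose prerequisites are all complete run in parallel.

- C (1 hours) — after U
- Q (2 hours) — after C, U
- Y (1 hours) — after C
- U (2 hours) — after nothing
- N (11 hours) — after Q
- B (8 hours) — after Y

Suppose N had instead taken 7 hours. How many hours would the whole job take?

The binding path is U→C→Q→N = 2+1+2+11 = 16; finish at 16 hours.
N lies on that path, so at 7 hours the path becomes 12 hours.
New critical path: U→C→Y→B = 2+1+1+8 = 12 ⇒ 12 hours.

12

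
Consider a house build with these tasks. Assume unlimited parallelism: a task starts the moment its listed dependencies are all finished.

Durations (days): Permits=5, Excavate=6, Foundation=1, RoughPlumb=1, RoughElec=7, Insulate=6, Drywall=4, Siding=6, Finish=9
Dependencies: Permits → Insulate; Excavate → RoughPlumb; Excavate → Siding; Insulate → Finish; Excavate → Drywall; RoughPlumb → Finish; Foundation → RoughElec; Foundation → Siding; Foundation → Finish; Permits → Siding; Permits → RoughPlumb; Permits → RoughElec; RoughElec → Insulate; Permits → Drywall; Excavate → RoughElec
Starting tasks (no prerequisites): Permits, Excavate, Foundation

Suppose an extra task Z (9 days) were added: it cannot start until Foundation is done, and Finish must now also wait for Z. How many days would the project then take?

28

Originally the project takes 28 days.
With Z inserted, Finish now waits for max(Insulate, Foundation, RoughPlumb, Z).
New critical path: Excavate→RoughElec→Insulate→Finish = 6+7+6+9 = 28 ⇒ 28 days.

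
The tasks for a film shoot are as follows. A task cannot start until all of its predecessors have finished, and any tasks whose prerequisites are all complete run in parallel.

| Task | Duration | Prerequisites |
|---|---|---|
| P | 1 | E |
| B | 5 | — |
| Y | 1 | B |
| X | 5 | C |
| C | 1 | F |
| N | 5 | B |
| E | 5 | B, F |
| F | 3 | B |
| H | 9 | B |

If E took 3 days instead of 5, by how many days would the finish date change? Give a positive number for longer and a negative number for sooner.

0

Actual critical path: B→F→E→P = 5+3+5+1 = 14 ⇒ 14 days.
Since E is critical, the -2 change carries straight to that chain (now 12 days).
Now B→F→C→X = 5+3+1+5 = 14 is longest, so the finish becomes 14 days.
Change in finish: 14 − 14 = +0 days.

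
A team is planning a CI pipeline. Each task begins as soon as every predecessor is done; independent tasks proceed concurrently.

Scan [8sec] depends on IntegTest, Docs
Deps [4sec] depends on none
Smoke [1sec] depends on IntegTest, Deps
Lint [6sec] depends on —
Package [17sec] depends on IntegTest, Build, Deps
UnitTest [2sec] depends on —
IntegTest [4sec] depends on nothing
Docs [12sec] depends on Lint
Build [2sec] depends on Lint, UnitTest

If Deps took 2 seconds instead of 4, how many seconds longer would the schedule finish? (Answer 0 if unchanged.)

Critical path before the change: Lint→Docs→Scan = 6+12+8 = 26 giving 26 seconds.
The longest path through Deps is only 21 seconds, so Deps has float 5.
The critical path is still Lint→Docs→Scan; finish is now 26 seconds.
Change in finish: 26 − 26 = +0 seconds.

0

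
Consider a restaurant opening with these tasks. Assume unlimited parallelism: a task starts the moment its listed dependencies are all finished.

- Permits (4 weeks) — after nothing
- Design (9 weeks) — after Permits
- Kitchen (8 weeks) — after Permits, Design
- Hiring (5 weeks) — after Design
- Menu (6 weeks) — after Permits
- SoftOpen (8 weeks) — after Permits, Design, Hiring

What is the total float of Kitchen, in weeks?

The longest chain is Permits→Design→Hiring→SoftOpen = 4+9+5+8 = 26; overall finish 26 weeks.
Kitchen finishes as early as 21 and must finish by 26.
Slack of Kitchen = 18 − 13 = 5 weeks.

5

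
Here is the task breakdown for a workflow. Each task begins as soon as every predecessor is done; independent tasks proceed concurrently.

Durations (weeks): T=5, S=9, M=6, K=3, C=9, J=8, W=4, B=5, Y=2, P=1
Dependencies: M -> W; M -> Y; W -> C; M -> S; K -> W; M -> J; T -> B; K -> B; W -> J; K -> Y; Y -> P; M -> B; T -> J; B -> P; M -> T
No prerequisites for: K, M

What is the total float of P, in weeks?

2

Critical path: M→W→C = 6+4+9 = 19, so the finish is 19 weeks.
The longest chain containing P totals 17 weeks.
Slack of P = 18 − 16 = 2 weeks.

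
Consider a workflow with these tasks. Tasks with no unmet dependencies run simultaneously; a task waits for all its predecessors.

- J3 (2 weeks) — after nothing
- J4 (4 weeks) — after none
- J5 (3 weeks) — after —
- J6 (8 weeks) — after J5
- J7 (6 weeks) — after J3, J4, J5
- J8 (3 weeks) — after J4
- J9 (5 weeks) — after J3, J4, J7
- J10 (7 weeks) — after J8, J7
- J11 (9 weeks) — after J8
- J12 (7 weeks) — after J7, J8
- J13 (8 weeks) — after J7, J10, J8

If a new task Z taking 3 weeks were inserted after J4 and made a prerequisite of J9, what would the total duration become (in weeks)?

Originally the schedule takes 25 weeks.
With Z inserted, J9 now waits for max(J3, J4, J7, Z).
New critical path: J4→J7→J10→J13 = 4+6+7+8 = 25 ⇒ 25 weeks.

25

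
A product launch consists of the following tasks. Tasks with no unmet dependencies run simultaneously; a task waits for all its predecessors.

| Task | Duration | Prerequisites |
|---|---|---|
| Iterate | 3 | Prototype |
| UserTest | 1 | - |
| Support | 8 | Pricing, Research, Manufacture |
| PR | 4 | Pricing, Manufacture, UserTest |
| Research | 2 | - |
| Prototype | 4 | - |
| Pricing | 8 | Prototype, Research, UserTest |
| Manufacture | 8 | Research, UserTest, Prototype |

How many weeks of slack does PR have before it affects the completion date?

Prototype→Manufacture→Support = 4+8+8 = 20 sets the makespan at 20 weeks.
PR finishes as early as 16 and must finish by 20.
So PR can slip 20 − 16 = 4 weeks.

4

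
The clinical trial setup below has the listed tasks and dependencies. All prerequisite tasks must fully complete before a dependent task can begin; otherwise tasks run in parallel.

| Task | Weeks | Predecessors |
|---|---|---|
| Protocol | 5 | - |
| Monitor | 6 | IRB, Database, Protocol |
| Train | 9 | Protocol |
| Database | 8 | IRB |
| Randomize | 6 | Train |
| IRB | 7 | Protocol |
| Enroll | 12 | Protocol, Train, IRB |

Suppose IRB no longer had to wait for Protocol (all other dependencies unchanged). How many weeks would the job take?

Original critical path: Protocol→IRB→Database→Monitor = 5+7+8+6 = 26 ⇒ 26 weeks.
Without Protocol→IRB, IRB's earliest start moves from 5 to 0.
New critical path: Protocol→Train→Enroll = 5+9+12 = 26 ⇒ 26 weeks.

26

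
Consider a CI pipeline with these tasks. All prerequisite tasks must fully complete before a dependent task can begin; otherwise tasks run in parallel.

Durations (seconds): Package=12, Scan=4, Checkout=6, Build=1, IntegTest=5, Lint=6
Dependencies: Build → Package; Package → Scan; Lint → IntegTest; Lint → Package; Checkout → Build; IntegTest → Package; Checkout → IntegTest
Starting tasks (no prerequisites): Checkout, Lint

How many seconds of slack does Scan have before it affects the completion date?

0

Critical path: Checkout→IntegTest→Package→Scan = 6+5+12+4 = 27, so the finish is 27 seconds.
Longest path through Scan: 27 seconds (earliest finish 27, latest finish 27).
Slack of Scan = 23 − 23 = 0 seconds.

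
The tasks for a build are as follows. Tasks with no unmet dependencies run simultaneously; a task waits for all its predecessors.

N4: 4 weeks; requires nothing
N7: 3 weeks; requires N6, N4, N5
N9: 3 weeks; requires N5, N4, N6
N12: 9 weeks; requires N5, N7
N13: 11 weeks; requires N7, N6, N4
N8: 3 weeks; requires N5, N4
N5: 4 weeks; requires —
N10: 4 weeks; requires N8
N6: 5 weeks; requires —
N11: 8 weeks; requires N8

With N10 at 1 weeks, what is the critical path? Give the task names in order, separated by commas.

N6, N7, N13

As given, the longest chain is N6→N7→N13 = 5+3+11 = 19, so the finish is 19 weeks.
N10 has 8 weeks of float (longest path through it is 11).
That remains the longest chain; total 19 weeks.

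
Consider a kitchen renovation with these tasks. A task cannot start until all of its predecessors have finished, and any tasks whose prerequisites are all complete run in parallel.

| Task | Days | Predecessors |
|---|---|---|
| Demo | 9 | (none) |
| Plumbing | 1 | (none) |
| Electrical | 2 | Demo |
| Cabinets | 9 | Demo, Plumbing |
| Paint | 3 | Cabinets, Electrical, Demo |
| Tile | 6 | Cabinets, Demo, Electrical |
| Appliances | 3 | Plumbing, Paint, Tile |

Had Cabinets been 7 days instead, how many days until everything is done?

25

Actual critical path: Demo→Cabinets→Tile→Appliances = 9+9+6+3 = 27 ⇒ 27 days.
Cabinets lies on that path, so at 7 days the path becomes 25 days.
The critical path is still Demo→Cabinets→Tile→Appliances; finish is now 25 days.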